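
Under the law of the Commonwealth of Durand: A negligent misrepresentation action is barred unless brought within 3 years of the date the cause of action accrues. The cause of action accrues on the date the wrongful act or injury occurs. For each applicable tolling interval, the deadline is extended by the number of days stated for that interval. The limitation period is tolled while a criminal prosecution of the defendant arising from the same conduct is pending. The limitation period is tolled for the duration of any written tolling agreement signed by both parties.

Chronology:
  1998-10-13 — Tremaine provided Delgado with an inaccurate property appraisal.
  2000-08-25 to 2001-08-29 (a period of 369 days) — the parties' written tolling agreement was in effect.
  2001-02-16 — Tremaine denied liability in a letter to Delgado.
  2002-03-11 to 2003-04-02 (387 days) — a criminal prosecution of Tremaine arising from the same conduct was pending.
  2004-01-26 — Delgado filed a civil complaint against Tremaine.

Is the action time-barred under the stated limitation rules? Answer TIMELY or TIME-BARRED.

The limitation period began to run on 1998-10-13.
3 years from 1998-10-13 is 2001-10-13.
The period was tolled for 369 days by the written tolling agreement (2000-08-25 to 2001-08-29), pushing the deadline to 2002-10-17.
The period was tolled for 387 days by the pending criminal prosecution (2002-03-11 to 2003-04-02), pushing the deadline to 2003-11-08.
The other events in the timeline have no effect on the limitation period under the stated rules.
Filing on 2004-01-26 missed the 2003-11-08 deadline — the action is time-barred.

TIME-BARRED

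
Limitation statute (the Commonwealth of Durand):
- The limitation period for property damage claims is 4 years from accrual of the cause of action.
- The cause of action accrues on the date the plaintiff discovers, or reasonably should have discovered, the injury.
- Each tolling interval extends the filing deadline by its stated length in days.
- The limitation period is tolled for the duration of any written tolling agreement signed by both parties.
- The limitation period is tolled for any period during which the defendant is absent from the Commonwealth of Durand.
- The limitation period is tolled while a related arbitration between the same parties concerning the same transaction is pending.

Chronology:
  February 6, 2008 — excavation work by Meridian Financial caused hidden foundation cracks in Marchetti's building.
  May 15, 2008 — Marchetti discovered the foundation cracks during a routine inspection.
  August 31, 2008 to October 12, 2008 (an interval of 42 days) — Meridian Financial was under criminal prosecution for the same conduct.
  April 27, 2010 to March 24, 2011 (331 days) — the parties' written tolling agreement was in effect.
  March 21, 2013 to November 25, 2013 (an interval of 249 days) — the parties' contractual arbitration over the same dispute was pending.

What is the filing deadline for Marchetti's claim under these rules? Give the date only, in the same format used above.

December 16, 2013

The claim did not accrue until Marchetti discovered the injury on May 15, 2008; the February 6, 2008 act date does not start the clock under the stated rule.
4 years from May 15, 2008 is May 15, 2012.
The period was tolled for 331 days by the written tolling agreement (April 27, 2010 to March 24, 2011), pushing the deadline to April 11, 2013.
The pending related arbitration from March 21, 2013 to November 25, 2013 tolled the period for 249 days, extending the deadline to December 16, 2013.
Although a criminal prosecution ran from August 31, 2008 to October 12, 2008, the stated rules do not make that a tolling event, so it is disregarded.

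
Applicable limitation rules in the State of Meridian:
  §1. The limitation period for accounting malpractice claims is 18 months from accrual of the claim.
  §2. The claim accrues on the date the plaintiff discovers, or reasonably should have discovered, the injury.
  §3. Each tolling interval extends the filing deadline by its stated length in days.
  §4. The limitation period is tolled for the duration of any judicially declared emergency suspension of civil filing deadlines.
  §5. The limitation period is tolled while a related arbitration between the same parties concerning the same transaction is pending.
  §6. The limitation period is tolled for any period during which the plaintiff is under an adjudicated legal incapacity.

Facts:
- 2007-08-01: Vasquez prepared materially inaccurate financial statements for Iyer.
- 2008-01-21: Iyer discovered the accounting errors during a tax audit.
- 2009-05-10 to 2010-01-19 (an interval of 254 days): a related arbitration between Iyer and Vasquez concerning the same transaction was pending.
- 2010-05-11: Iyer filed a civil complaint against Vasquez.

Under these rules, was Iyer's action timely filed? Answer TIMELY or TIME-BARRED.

TIME-BARRED

The claim did not accrue until Iyer discovered the injury on 2008-01-21; the 2007-08-01 act date does not start the clock under the stated rule.
18 months from 2008-01-21 is 2009-07-21.
The period was tolled for 254 days by the pending related arbitration (2009-05-10 to 2010-01-19), pushing the deadline to 2010-04-01.
The 2010-05-11 filing falls after the 2010-04-01 deadline; the claim is time-barred.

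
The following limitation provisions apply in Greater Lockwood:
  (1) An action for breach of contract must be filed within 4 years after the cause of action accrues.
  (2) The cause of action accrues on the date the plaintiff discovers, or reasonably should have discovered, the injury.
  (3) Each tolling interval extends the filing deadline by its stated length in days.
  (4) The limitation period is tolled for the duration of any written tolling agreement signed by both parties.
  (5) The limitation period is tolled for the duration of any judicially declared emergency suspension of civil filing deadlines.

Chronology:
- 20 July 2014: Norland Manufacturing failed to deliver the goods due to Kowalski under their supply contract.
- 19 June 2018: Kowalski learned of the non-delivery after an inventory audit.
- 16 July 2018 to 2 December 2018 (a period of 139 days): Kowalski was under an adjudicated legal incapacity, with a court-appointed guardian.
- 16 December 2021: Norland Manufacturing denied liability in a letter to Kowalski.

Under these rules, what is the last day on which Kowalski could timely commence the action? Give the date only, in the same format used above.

19 June 2022

Under the discovery rule, the claim accrued on 19 June 2018, when Kowalski discovered the injury — not on the 20 July 2014 date of the underlying act.
The untolled deadline — 4 years after 19 June 2018 — is 19 June 2022.
The plaintiff's legal incapacity from 16 July 2018 to 2 December 2018 does not toll the period, because no stated rule makes the plaintiff's incapacity a tolling event.
None of the other events listed affects the running of the period under the stated rules.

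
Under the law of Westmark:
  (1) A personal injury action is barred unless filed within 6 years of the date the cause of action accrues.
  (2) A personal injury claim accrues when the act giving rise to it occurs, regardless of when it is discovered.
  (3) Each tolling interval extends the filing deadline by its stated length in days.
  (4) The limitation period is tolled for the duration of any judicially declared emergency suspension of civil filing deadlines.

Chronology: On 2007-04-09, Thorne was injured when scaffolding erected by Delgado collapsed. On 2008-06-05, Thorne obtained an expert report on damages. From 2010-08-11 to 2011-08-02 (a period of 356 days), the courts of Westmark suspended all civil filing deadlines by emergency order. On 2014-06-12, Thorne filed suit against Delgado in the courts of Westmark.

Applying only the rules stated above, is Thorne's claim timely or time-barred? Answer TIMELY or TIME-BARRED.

TIME-BARRED

The claim accrued on 2007-04-09, when the wrongful act occurred.
6 years from 2007-04-09 is 2013-04-09.
The period was tolled for 356 days by the emergency suspension of filing deadlines (2010-08-11 to 2011-08-02), pushing the deadline to 2014-03-31.
Nothing else in the chronology tolls or restarts the period.
Filing on 2014-06-12 missed the 2014-03-31 deadline — the action is time-barred.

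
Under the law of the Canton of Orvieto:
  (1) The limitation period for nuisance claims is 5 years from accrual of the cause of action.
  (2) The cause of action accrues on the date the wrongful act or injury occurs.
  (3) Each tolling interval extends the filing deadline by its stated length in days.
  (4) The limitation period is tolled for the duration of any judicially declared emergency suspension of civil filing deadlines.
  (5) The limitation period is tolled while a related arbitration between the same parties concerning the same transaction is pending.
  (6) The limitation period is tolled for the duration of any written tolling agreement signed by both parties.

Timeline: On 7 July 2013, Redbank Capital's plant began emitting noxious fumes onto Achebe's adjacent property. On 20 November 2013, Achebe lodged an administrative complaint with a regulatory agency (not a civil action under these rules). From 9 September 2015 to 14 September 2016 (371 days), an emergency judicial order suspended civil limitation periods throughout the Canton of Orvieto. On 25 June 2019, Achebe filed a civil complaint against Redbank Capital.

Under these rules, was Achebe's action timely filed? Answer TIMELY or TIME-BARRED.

TIMELY

The claim accrued on 7 July 2013, when the wrongful act occurred.
5 years from 7 July 2013 is 7 July 2018.
The emergency suspension of filing deadlines from 9 September 2015 to 14 September 2016 tolled the period for 371 days, extending the deadline to 13 July 2019.
None of the other events listed affects the running of the period under the stated rules.
Achebe filed on 25 June 2019, before the 13 July 2019 deadline, so the action is timely.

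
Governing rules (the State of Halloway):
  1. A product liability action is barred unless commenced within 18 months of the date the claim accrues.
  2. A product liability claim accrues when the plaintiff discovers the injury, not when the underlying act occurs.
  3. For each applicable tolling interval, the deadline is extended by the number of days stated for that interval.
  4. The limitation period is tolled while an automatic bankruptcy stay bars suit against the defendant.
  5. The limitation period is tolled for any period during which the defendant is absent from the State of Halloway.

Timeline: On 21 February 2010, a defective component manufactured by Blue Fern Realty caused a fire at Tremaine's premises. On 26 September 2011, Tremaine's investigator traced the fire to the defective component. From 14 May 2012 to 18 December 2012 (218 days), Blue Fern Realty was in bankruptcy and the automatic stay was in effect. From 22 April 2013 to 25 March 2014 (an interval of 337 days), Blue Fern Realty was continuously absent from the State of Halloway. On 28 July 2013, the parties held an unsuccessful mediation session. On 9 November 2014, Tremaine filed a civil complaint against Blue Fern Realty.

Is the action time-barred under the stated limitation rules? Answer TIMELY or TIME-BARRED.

Under the discovery rule, the claim accrued on 26 September 2011, when Tremaine discovered the injury — not on the 21 February 2010 date of the underlying act.
18 months from 26 September 2011 is 26 March 2013.
The automatic bankruptcy stay from 14 May 2012 to 18 December 2012 tolled the period for 218 days, extending the deadline to 30 October 2013.
Because the defendant's absence from the jurisdiction ran from 22 April 2013 to 25 March 2014, the deadline is extended by 337 days to 2 October 2014.
The other events in the timeline have no effect on the limitation period under the stated rules.
The 9 November 2014 filing falls after the 2 October 2014 deadline; the claim is time-barred.

TIME-BARRED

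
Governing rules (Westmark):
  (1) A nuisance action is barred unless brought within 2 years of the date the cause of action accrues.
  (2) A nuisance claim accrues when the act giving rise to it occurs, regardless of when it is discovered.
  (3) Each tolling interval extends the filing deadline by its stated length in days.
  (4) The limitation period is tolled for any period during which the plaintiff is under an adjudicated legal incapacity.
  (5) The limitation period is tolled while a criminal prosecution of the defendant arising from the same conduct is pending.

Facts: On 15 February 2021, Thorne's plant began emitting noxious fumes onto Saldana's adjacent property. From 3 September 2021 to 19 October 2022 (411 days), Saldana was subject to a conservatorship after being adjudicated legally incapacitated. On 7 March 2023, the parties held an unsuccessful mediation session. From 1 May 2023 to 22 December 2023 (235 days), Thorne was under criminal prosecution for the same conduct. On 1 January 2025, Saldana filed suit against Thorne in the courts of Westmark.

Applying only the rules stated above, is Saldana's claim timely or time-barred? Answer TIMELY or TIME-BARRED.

TIME-BARRED

The claim accrued on 15 February 2021, when the wrongful act occurred.
2 years from 15 February 2021 is 15 February 2023.
Because the plaintiff's legal incapacity ran from 3 September 2021 to 19 October 2022, the deadline is extended by 411 days to 1 April 2024.
The pending criminal prosecution from 1 May 2023 to 22 December 2023 tolled the period for 235 days, extending the deadline to 22 November 2024.
None of the other events listed affects the running of the period under the stated rules.
The 1 January 2025 filing falls after the 22 November 2024 deadline; the claim is time-barred.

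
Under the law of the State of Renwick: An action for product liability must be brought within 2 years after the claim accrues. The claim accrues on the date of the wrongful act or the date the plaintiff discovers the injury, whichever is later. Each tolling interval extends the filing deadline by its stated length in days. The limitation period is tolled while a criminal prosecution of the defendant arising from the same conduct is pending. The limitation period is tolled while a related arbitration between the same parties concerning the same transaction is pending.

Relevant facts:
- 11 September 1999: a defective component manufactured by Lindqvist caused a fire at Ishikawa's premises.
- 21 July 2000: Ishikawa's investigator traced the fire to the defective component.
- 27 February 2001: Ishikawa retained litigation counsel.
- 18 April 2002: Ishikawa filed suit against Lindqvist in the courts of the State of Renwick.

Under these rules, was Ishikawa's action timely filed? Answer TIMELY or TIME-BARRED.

TIMELY

Taking the later of the act (11 September 1999) and discovery (21 July 2000), the claim accrued on 21 July 2000.
The untolled deadline — 2 years after 21 July 2000 — is 21 July 2002.
Nothing else in the chronology tolls or restarts the period.
Filing on 18 April 2002 beat the 21 July 2002 deadline — the action is timely.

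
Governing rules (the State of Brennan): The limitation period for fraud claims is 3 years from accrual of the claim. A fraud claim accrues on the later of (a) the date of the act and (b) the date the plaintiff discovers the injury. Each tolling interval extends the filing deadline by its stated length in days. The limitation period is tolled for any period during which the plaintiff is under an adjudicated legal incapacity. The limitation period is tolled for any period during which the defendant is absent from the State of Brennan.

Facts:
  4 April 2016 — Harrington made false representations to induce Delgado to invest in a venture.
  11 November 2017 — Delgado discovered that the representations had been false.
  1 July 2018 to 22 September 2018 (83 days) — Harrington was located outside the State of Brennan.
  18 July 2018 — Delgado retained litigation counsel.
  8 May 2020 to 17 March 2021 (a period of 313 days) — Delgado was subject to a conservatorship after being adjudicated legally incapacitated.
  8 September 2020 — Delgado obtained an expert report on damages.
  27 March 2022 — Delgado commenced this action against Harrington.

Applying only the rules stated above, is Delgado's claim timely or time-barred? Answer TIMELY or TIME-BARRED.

Because discovery on 11 November 2017 post-dates the 4 April 2016 act, accrual under the later-of rule falls on 11 November 2017.
Adding the 3 years base period to 11 November 2017 gives a deadline of 11 November 2020, before any tolling.
Because the defendant's absence from the jurisdiction ran from 1 July 2018 to 22 September 2018, the deadline is extended by 83 days to 2 February 2021.
The period was tolled for 313 days by the plaintiff's legal incapacity (8 May 2020 to 17 March 2021), pushing the deadline to 12 December 2021.
None of the other events listed affects the running of the period under the stated rules.
The 27 March 2022 filing falls after the 12 December 2021 deadline; the claim is time-barred.

TIME-BARRED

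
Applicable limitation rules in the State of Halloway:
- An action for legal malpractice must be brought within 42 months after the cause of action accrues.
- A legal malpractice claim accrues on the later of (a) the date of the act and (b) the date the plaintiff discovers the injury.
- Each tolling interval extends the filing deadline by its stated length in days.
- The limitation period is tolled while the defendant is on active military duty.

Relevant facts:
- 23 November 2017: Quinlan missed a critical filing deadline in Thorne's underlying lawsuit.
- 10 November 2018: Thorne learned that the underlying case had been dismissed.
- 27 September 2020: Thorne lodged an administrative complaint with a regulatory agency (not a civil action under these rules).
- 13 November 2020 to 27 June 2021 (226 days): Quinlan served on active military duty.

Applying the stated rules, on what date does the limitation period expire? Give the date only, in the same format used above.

22 December 2022

The claim accrued on 10 November 2018 — the later of the 23 November 2017 act and the 10 November 2018 discovery.
The untolled deadline — 42 months after 10 November 2018 — is 10 May 2022.
The period was tolled for 226 days by the defendant's active military service (13 November 2020 to 27 June 2021), pushing the deadline to 22 December 2022.
Nothing else in the chronology tolls or restarts the period.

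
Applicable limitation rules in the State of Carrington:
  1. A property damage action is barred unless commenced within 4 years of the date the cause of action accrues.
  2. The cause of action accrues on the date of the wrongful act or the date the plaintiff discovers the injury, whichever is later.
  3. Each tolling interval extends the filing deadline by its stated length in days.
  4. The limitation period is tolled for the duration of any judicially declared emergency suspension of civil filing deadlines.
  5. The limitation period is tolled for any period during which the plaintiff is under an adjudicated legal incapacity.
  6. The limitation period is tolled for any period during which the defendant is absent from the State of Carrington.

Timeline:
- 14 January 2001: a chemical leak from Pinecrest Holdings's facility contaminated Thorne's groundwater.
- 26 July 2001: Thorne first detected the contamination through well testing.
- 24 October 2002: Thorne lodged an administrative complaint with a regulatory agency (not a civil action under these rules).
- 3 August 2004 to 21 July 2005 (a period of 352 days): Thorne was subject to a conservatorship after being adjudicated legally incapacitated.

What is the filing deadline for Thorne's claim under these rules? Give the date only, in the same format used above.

13 July 2006

The claim accrued on 26 July 2001 — the later of the 14 January 2001 act and the 26 July 2001 discovery.
4 years from 26 July 2001 is 26 July 2005.
The period was tolled for 352 days by the plaintiff's legal incapacity (3 August 2004 to 21 July 2005), pushing the deadline to 13 July 2006.
Nothing else in the chronology tolls or restarts the period.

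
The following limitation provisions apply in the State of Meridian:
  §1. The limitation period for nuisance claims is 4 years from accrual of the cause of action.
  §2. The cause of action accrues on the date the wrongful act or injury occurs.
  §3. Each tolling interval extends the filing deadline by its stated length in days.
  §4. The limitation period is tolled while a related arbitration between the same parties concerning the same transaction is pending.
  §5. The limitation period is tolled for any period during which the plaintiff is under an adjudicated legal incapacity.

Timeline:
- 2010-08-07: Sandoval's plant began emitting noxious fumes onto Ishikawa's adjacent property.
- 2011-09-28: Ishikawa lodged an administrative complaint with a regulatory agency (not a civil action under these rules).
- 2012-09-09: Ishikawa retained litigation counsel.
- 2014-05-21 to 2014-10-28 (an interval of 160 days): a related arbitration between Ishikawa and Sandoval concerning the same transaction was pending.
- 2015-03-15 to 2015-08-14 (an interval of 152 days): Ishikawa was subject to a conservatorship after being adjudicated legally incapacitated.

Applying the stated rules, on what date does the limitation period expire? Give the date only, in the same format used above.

2015-01-14

The claim accrued on 2010-08-07, when the wrongful act occurred.
The untolled deadline — 4 years after 2010-08-07 — is 2014-08-07.
The pending related arbitration from 2014-05-21 to 2014-10-28 tolled the period for 160 days, extending the deadline to 2015-01-14.
The plaintiff's legal incapacity starting 2015-03-15 came too late — the period had run on 2015-01-14 — and so does not extend the deadline.
None of the other events listed affects the running of the period under the stated rules.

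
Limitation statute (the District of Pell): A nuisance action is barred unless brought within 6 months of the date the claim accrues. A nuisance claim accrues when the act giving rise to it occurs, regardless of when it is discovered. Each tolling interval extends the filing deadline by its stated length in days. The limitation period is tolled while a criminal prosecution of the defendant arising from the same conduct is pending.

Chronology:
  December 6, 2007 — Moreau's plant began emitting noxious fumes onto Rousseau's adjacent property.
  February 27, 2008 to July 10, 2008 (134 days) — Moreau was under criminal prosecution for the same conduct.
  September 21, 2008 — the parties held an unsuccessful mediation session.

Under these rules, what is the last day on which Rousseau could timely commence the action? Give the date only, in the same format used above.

The claim accrued on December 6, 2007, when the wrongful act occurred.
6 months from December 6, 2007 is June 6, 2008.
The pending criminal prosecution from February 27, 2008 to July 10, 2008 tolled the period for 134 days, extending the deadline to October 18, 2008.
Nothing else in the chronology tolls or restarts the period.

October 18, 2008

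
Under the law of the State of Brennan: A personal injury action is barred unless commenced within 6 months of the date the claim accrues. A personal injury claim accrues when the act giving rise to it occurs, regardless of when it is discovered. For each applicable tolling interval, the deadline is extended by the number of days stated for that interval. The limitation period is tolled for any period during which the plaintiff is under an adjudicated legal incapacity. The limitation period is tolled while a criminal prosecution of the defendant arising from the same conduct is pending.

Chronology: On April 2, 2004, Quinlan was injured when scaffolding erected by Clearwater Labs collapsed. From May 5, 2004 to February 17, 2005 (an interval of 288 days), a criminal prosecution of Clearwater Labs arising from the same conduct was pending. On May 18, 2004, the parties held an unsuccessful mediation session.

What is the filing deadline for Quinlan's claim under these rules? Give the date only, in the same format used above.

July 17, 2005

The limitation period began to run on April 2, 2004.
6 months from April 2, 2004 is October 2, 2004.
The pending criminal prosecution from May 5, 2004 to February 17, 2005 tolled the period for 288 days, extending the deadline to July 17, 2005.
Nothing else in the chronology tolls or restarts the period.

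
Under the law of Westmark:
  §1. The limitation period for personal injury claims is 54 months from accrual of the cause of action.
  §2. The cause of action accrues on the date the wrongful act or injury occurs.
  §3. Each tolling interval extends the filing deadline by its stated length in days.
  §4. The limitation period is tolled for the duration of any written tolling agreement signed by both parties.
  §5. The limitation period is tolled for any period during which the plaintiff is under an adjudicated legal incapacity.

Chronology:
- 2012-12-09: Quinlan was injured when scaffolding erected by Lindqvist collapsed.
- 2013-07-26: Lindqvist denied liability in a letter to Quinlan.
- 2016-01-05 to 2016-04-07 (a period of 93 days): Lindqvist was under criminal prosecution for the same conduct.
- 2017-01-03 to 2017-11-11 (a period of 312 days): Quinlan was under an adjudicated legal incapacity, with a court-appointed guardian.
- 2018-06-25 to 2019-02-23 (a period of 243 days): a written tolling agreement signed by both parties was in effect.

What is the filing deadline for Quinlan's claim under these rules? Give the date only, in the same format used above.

The claim accrued on 2012-12-09, when the wrongful act occurred.
The untolled deadline — 54 months after 2012-12-09 — is 2017-06-09.
The period was tolled for 312 days by the plaintiff's legal incapacity (2017-01-03 to 2017-11-11), pushing the deadline to 2018-04-17.
By the time the written tolling agreement began on 2018-06-25, the limitation period had already expired on 2018-04-17; that interval cannot revive it.
Although a criminal prosecution ran from 2016-01-05 to 2016-04-07, the stated rules do not make that a tolling event, so it is disregarded.
The other events in the timeline have no effect on the limitation period under the stated rules.

2018-04-17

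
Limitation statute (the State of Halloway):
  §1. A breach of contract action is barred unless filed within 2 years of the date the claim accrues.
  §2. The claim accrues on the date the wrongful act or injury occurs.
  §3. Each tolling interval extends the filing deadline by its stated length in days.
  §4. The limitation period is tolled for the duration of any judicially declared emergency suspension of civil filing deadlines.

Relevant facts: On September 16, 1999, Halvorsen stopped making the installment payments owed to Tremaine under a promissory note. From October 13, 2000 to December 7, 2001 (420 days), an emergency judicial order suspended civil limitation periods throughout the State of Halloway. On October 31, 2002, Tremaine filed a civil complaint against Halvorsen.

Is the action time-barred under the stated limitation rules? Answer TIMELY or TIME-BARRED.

TIMELY

The claim accrued on September 16, 1999, when the wrongful act occurred.
2 years from September 16, 1999 is September 16, 2001.
Because the emergency suspension of filing deadlines ran from October 13, 2000 to December 7, 2001, the deadline is extended by 420 days to November 10, 2002.
Filing on October 31, 2002 beat the November 10, 2002 deadline — the action is timely.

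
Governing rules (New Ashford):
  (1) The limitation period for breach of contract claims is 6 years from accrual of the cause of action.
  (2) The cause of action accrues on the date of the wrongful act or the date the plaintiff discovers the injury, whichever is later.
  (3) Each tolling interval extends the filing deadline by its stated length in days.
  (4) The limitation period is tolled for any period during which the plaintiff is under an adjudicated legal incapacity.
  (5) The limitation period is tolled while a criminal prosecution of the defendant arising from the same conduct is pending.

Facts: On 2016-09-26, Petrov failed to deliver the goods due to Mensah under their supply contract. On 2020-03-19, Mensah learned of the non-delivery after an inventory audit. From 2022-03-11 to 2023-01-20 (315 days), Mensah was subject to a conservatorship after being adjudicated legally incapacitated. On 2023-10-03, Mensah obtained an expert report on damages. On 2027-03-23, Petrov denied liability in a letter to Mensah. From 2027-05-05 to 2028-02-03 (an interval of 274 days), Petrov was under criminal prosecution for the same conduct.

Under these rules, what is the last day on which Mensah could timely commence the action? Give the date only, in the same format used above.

2027-01-28

The claim accrued on 2020-03-19 — the later of the 2016-09-26 act and the 2020-03-19 discovery.
6 years from 2020-03-19 is 2026-03-19.
The period was tolled for 315 days by the plaintiff's legal incapacity (2022-03-11 to 2023-01-20), pushing the deadline to 2027-01-28.
The pending criminal prosecution from 2027-05-05 to 2028-02-03 began after the period had already run on 2027-01-28, so it has no tolling effect.
The other events in the timeline have no effect on the limitation period under the stated rules.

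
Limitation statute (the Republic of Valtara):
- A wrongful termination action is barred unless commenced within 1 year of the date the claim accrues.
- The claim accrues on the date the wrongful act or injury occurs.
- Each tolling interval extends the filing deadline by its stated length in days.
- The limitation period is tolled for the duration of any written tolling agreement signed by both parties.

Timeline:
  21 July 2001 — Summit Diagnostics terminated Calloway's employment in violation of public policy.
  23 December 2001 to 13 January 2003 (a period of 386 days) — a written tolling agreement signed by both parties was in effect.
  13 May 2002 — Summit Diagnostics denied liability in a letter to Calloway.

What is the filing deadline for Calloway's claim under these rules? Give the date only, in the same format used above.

11 August 2003

The claim accrued on 21 July 2001, when the wrongful act occurred.
1 year from 21 July 2001 is 21 July 2002.
The written tolling agreement from 23 December 2001 to 13 January 2003 tolled the period for 386 days, extending the deadline to 11 August 2003.
None of the other events listed affects the running of the period under the stated rules.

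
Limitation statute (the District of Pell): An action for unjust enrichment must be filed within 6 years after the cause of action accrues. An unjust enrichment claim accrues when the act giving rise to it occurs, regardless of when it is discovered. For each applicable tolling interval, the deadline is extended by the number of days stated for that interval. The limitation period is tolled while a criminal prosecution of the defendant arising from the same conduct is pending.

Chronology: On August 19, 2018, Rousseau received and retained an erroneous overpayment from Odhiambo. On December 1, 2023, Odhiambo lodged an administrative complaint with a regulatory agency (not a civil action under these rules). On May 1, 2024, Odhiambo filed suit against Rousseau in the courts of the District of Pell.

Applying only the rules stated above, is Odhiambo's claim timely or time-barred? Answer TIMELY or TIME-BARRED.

The cause of action accrued on August 19, 2018, the date of the act.
Adding the 6 years base period to August 19, 2018 gives a deadline of August 19, 2024, before any tolling.
The other events in the timeline have no effect on the limitation period under the stated rules.
The May 1, 2024 filing precedes the August 19, 2024 deadline; the claim is timely.

TIMELY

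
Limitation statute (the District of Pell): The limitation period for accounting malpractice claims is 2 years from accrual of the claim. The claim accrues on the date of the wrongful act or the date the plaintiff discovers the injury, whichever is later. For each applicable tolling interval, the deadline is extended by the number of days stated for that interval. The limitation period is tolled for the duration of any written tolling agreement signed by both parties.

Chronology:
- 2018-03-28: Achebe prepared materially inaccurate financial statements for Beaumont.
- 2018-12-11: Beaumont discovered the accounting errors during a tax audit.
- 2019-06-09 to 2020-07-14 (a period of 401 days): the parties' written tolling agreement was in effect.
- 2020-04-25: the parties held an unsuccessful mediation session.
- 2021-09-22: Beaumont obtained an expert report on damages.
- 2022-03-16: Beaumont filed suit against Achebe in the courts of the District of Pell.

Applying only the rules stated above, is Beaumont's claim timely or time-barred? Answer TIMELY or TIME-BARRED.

TIME-BARRED

The claim accrued on 2018-12-11 — the later of the 2018-03-28 act and the 2018-12-11 discovery.
The untolled deadline — 2 years after 2018-12-11 — is 2020-12-11.
Because the written tolling agreement ran from 2019-06-09 to 2020-07-14, the deadline is extended by 401 days to 2022-01-16.
None of the other events listed affects the running of the period under the stated rules.
Filing on 2022-03-16 missed the 2022-01-16 deadline — the action is time-barred.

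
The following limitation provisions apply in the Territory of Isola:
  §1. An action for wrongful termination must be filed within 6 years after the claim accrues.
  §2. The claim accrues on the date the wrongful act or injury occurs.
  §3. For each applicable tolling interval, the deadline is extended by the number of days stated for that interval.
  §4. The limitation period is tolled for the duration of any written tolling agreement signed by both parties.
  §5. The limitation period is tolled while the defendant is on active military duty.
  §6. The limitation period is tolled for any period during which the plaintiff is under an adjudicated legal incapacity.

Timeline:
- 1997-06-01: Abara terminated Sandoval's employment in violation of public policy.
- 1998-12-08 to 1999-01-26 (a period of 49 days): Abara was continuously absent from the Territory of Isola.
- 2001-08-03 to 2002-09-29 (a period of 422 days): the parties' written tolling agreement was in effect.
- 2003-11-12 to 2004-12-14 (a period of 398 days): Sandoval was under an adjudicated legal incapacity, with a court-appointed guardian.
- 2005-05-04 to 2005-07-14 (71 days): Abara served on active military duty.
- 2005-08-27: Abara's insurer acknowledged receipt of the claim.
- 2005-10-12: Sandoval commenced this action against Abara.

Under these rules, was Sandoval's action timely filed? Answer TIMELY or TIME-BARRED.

The claim accrued on 1997-06-01, when the wrongful act occurred.
The untolled deadline — 6 years after 1997-06-01 — is 2003-06-01.
Because the written tolling agreement ran from 2001-08-03 to 2002-09-29, the deadline is extended by 422 days to 2004-07-27.
Because the plaintiff's legal incapacity ran from 2003-11-12 to 2004-12-14, the deadline is extended by 398 days to 2005-08-29.
The defendant's active military service from 2005-05-04 to 2005-07-14 tolled the period for 71 days, extending the deadline to 2005-11-08.
Although the defendant's absence ran from 1998-12-08 to 1999-01-26, the stated rules do not make that a tolling event, so it is disregarded.
Nothing else in the chronology tolls or restarts the period.
Filing on 2005-10-12 beat the 2005-11-08 deadline — the action is timely.

TIMELY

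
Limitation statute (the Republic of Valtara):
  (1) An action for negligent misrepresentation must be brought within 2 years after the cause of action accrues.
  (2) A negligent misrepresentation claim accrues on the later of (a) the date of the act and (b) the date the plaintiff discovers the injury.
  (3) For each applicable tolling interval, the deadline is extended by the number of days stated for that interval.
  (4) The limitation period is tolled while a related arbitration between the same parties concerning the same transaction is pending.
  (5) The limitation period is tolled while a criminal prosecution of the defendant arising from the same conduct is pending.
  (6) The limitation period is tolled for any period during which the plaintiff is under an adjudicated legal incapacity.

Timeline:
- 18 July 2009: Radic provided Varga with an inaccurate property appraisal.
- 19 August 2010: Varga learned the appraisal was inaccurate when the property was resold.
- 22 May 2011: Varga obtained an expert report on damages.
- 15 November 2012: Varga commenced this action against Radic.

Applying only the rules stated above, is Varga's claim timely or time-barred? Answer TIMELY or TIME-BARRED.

Because discovery on 19 August 2010 post-dates the 18 July 2009 act, accrual under the later-of rule falls on 19 August 2010.
The untolled deadline — 2 years after 19 August 2010 — is 19 August 2012.
Nothing else in the chronology tolls or restarts the period.
The 15 November 2012 filing falls after the 19 August 2012 deadline; the claim is time-barred.

TIME-BARRED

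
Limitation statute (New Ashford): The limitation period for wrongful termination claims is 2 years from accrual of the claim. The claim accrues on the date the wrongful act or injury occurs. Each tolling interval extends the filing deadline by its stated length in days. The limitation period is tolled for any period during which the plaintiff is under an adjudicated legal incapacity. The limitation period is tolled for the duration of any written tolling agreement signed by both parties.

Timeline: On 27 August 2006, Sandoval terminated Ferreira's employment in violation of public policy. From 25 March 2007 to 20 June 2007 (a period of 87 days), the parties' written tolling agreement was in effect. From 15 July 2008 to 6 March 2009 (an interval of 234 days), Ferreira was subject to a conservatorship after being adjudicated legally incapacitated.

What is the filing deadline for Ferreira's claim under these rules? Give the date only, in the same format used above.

14 July 2009

The limitation period began to run on 27 August 2006.
Adding the 2 years base period to 27 August 2006 gives a deadline of 27 August 2008, before any tolling.
The written tolling agreement from 25 March 2007 to 20 June 2007 tolled the period for 87 days, extending the deadline to 22 November 2008.
Because the plaintiff's legal incapacity ran from 15 July 2008 to 6 March 2009, the deadline is extended by 234 days to 14 July 2009.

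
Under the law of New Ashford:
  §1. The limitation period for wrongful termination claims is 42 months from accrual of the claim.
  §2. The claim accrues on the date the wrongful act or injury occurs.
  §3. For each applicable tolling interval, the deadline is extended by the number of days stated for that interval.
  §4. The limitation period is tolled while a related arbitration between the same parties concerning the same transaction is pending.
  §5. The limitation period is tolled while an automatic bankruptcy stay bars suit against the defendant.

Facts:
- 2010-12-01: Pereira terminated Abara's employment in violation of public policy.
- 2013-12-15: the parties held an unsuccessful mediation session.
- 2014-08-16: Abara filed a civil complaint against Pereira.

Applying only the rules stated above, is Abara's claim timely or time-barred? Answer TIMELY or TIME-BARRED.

TIME-BARRED

The claim accrued on 2010-12-01, when the wrongful act occurred.
42 months from 2010-12-01 is 2014-06-01.
None of the other events listed affects the running of the period under the stated rules.
Filing on 2014-08-16 missed the 2014-06-01 deadline — the action is time-barred.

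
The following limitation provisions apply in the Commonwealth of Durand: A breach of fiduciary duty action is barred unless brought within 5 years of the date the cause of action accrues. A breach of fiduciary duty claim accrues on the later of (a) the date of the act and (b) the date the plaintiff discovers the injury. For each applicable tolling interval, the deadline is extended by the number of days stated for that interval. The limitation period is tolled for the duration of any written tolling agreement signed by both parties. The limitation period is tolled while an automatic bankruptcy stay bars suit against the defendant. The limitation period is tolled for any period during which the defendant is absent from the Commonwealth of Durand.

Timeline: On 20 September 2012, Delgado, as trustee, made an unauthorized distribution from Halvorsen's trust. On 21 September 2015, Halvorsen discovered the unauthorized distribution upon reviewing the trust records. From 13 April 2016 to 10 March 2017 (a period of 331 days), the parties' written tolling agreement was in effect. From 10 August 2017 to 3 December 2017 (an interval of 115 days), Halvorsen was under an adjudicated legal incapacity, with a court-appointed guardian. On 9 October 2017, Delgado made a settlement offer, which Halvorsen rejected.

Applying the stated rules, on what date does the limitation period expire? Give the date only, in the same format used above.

18 August 2021

The claim accrued on 21 September 2015 — the later of the 20 September 2012 act and the 21 September 2015 discovery.
Adding the 5 years base period to 21 September 2015 gives a deadline of 21 September 2020, before any tolling.
The period was tolled for 331 days by the written tolling agreement (13 April 2016 to 10 March 2017), pushing the deadline to 18 August 2021.
The plaintiff's legal incapacity from 10 August 2017 to 3 December 2017 does not toll the period, because no stated rule makes the plaintiff's incapacity a tolling event.
None of the other events listed affects the running of the period under the stated rules.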